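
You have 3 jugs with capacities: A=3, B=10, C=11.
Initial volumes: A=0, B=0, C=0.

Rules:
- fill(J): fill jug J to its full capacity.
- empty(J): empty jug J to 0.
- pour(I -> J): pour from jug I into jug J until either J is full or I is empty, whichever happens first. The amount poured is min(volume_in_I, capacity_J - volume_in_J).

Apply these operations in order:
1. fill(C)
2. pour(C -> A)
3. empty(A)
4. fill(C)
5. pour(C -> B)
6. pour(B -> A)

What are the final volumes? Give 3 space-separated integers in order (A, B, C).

Answer: 3 7 1

Derivation:
Step 1: fill(C) -> (A=0 B=0 C=11)
Step 2: pour(C -> A) -> (A=3 B=0 C=8)
Step 3: empty(A) -> (A=0 B=0 C=8)
Step 4: fill(C) -> (A=0 B=0 C=11)
Step 5: pour(C -> B) -> (A=0 B=10 C=1)
Step 6: pour(B -> A) -> (A=3 B=7 C=1)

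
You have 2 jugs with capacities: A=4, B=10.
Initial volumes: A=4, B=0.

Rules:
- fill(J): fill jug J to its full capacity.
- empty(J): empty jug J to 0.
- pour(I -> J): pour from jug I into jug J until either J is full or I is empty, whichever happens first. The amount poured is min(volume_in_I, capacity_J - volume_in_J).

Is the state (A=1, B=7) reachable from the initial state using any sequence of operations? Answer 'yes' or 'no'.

BFS explored all 14 reachable states.
Reachable set includes: (0,0), (0,2), (0,4), (0,6), (0,8), (0,10), (2,0), (2,10), (4,0), (4,2), (4,4), (4,6) ...
Target (A=1, B=7) not in reachable set → no.

Answer: no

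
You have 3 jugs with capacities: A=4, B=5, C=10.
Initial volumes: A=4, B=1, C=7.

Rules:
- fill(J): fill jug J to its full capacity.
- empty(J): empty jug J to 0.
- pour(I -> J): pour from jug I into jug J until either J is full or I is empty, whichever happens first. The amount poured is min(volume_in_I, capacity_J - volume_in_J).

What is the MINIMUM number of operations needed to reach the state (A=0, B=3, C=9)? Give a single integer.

BFS from (A=4, B=1, C=7). One shortest path:
  1. pour(A -> C) -> (A=1 B=1 C=10)
  2. pour(B -> A) -> (A=2 B=0 C=10)
  3. pour(C -> B) -> (A=2 B=5 C=5)
  4. pour(B -> A) -> (A=4 B=3 C=5)
  5. pour(A -> C) -> (A=0 B=3 C=9)
Reached target in 5 moves.

Answer: 5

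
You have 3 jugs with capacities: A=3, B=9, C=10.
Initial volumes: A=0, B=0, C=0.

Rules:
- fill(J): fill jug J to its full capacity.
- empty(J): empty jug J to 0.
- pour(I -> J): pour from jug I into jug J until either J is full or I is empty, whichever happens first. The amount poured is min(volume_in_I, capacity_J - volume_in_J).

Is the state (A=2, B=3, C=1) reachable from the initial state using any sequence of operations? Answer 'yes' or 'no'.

BFS explored all 296 reachable states.
Reachable set includes: (0,0,0), (0,0,1), (0,0,2), (0,0,3), (0,0,4), (0,0,5), (0,0,6), (0,0,7), (0,0,8), (0,0,9), (0,0,10), (0,1,0) ...
Target (A=2, B=3, C=1) not in reachable set → no.

Answer: no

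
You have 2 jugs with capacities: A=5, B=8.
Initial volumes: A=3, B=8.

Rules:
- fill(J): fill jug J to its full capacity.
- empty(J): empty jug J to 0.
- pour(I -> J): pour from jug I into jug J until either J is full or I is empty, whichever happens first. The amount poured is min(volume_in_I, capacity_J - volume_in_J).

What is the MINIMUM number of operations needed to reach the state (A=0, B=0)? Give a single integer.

BFS from (A=3, B=8). One shortest path:
  1. empty(A) -> (A=0 B=8)
  2. empty(B) -> (A=0 B=0)
Reached target in 2 moves.

Answer: 2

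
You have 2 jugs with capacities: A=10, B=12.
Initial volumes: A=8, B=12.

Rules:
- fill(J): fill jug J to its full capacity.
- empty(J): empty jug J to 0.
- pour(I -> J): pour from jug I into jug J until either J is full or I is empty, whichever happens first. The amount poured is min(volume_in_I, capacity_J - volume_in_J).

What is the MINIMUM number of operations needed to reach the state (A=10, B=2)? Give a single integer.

BFS from (A=8, B=12). One shortest path:
  1. empty(A) -> (A=0 B=12)
  2. pour(B -> A) -> (A=10 B=2)
Reached target in 2 moves.

Answer: 2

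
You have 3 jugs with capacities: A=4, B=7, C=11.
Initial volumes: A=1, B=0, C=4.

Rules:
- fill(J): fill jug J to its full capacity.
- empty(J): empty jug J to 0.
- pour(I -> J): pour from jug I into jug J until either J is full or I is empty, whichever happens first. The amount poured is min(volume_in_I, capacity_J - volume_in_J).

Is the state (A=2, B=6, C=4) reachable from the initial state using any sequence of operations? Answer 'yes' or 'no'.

Answer: no

Derivation:
BFS explored all 300 reachable states.
Reachable set includes: (0,0,0), (0,0,1), (0,0,2), (0,0,3), (0,0,4), (0,0,5), (0,0,6), (0,0,7), (0,0,8), (0,0,9), (0,0,10), (0,0,11) ...
Target (A=2, B=6, C=4) not in reachable set → no.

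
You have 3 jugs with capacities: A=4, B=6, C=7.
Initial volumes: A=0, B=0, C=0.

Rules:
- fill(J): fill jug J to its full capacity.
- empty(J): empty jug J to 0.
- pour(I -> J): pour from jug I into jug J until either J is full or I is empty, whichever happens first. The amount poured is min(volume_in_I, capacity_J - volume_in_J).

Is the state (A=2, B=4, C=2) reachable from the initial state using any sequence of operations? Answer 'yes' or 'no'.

BFS explored all 190 reachable states.
Reachable set includes: (0,0,0), (0,0,1), (0,0,2), (0,0,3), (0,0,4), (0,0,5), (0,0,6), (0,0,7), (0,1,0), (0,1,1), (0,1,2), (0,1,3) ...
Target (A=2, B=4, C=2) not in reachable set → no.

Answer: no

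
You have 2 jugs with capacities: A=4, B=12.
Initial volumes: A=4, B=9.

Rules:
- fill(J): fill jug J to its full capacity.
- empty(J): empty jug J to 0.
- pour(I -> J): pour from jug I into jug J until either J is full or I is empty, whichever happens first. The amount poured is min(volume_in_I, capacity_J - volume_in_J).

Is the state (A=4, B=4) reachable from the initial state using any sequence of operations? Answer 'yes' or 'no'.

BFS from (A=4, B=9):
  1. empty(B) -> (A=4 B=0)
  2. pour(A -> B) -> (A=0 B=4)
  3. fill(A) -> (A=4 B=4)
Target reached → yes.

Answer: yes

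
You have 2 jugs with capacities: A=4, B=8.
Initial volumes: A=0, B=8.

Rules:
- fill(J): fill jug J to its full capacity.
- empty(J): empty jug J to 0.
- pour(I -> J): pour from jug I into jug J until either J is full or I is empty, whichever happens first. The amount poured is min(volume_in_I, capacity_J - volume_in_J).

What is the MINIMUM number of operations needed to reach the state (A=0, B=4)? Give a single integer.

Answer: 2

Derivation:
BFS from (A=0, B=8). One shortest path:
  1. pour(B -> A) -> (A=4 B=4)
  2. empty(A) -> (A=0 B=4)
Reached target in 2 moves.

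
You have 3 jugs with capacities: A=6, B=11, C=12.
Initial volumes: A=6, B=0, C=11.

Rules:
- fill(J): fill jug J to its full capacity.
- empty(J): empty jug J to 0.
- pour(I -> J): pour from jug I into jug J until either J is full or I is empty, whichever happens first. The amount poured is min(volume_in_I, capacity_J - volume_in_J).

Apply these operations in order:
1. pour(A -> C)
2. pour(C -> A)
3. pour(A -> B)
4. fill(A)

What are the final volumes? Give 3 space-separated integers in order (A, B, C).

Answer: 6 6 11

Derivation:
Step 1: pour(A -> C) -> (A=5 B=0 C=12)
Step 2: pour(C -> A) -> (A=6 B=0 C=11)
Step 3: pour(A -> B) -> (A=0 B=6 C=11)
Step 4: fill(A) -> (A=6 B=6 C=11)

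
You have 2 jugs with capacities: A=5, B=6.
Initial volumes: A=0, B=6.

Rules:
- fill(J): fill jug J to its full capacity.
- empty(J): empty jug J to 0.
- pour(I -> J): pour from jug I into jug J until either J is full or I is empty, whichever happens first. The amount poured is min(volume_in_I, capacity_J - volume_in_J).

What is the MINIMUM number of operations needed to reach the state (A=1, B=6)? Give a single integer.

BFS from (A=0, B=6). One shortest path:
  1. pour(B -> A) -> (A=5 B=1)
  2. empty(A) -> (A=0 B=1)
  3. pour(B -> A) -> (A=1 B=0)
  4. fill(B) -> (A=1 B=6)
Reached target in 4 moves.

Answer: 4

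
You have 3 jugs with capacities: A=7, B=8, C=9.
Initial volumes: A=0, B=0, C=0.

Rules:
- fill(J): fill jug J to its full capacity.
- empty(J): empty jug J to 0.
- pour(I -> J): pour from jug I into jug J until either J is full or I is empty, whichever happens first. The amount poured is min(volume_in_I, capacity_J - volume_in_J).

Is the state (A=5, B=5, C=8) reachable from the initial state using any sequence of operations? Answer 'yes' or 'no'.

Answer: no

Derivation:
BFS explored all 384 reachable states.
Reachable set includes: (0,0,0), (0,0,1), (0,0,2), (0,0,3), (0,0,4), (0,0,5), (0,0,6), (0,0,7), (0,0,8), (0,0,9), (0,1,0), (0,1,1) ...
Target (A=5, B=5, C=8) not in reachable set → no.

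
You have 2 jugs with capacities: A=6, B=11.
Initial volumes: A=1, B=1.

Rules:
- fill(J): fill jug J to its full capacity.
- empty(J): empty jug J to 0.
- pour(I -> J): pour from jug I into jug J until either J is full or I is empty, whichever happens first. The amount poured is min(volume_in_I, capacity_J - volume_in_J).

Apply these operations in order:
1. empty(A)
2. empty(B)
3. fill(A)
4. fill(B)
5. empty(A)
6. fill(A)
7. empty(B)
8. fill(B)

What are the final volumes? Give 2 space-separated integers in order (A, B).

Answer: 6 11

Derivation:
Step 1: empty(A) -> (A=0 B=1)
Step 2: empty(B) -> (A=0 B=0)
Step 3: fill(A) -> (A=6 B=0)
Step 4: fill(B) -> (A=6 B=11)
Step 5: empty(A) -> (A=0 B=11)
Step 6: fill(A) -> (A=6 B=11)
Step 7: empty(B) -> (A=6 B=0)
Step 8: fill(B) -> (A=6 B=11)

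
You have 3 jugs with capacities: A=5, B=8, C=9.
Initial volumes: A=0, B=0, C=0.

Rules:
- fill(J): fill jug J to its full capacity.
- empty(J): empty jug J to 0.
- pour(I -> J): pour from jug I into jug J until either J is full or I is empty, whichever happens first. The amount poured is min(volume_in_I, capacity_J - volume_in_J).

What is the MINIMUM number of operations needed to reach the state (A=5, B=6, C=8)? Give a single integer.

BFS from (A=0, B=0, C=0). One shortest path:
  1. fill(B) -> (A=0 B=8 C=0)
  2. pour(B -> A) -> (A=5 B=3 C=0)
  3. empty(A) -> (A=0 B=3 C=0)
  4. pour(B -> A) -> (A=3 B=0 C=0)
  5. fill(B) -> (A=3 B=8 C=0)
  6. pour(B -> C) -> (A=3 B=0 C=8)
  7. fill(B) -> (A=3 B=8 C=8)
  8. pour(B -> A) -> (A=5 B=6 C=8)
Reached target in 8 moves.

Answer: 8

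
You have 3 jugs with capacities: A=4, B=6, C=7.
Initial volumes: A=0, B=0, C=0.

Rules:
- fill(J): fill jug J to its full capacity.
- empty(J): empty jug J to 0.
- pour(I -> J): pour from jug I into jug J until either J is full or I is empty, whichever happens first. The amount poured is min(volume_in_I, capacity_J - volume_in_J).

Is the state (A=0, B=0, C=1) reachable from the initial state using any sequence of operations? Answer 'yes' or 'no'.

Answer: yes

Derivation:
BFS from (A=0, B=0, C=0):
  1. fill(C) -> (A=0 B=0 C=7)
  2. pour(C -> B) -> (A=0 B=6 C=1)
  3. empty(B) -> (A=0 B=0 C=1)
Target reached → yes.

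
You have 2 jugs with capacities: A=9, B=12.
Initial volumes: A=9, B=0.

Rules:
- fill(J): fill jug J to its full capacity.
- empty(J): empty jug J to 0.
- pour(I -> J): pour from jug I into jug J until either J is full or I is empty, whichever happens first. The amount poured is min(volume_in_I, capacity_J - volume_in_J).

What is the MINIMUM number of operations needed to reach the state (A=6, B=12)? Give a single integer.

BFS from (A=9, B=0). One shortest path:
  1. pour(A -> B) -> (A=0 B=9)
  2. fill(A) -> (A=9 B=9)
  3. pour(A -> B) -> (A=6 B=12)
Reached target in 3 moves.

Answer: 3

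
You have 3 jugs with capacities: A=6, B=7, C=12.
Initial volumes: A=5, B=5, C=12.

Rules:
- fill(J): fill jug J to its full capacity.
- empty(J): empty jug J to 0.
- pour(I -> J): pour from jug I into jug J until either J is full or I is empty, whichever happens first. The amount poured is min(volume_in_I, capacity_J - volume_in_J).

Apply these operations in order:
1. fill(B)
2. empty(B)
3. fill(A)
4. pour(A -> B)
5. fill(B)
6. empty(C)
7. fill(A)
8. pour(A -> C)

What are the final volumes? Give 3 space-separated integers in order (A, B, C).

Step 1: fill(B) -> (A=5 B=7 C=12)
Step 2: empty(B) -> (A=5 B=0 C=12)
Step 3: fill(A) -> (A=6 B=0 C=12)
Step 4: pour(A -> B) -> (A=0 B=6 C=12)
Step 5: fill(B) -> (A=0 B=7 C=12)
Step 6: empty(C) -> (A=0 B=7 C=0)
Step 7: fill(A) -> (A=6 B=7 C=0)
Step 8: pour(A -> C) -> (A=0 B=7 C=6)

Answer: 0 7 6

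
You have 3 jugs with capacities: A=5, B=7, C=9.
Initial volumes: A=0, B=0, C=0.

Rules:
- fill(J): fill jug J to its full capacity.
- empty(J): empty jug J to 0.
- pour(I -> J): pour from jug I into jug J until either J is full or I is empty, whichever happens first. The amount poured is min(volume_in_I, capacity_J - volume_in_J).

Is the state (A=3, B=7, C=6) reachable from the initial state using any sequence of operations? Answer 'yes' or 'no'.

Answer: yes

Derivation:
BFS from (A=0, B=0, C=0):
  1. fill(B) -> (A=0 B=7 C=0)
  2. pour(B -> A) -> (A=5 B=2 C=0)
  3. pour(A -> C) -> (A=0 B=2 C=5)
  4. pour(B -> A) -> (A=2 B=0 C=5)
  5. pour(C -> B) -> (A=2 B=5 C=0)
  6. fill(C) -> (A=2 B=5 C=9)
  7. pour(C -> A) -> (A=5 B=5 C=6)
  8. pour(A -> B) -> (A=3 B=7 C=6)
Target reached → yes.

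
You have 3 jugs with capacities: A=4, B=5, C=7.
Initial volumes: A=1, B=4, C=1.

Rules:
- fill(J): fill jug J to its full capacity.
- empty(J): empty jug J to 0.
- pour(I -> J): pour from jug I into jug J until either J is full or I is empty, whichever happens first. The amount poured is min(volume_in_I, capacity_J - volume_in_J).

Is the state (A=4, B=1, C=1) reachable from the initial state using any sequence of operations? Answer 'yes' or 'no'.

Answer: yes

Derivation:
BFS from (A=1, B=4, C=1):
  1. pour(B -> A) -> (A=4 B=1 C=1)
Target reached → yes.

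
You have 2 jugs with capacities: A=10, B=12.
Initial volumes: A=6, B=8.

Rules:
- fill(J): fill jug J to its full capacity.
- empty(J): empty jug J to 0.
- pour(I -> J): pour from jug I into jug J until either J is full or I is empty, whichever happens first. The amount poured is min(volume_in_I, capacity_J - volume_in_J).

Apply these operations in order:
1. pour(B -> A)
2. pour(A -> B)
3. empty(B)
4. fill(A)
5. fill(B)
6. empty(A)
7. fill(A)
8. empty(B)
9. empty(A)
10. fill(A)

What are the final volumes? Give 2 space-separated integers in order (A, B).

Step 1: pour(B -> A) -> (A=10 B=4)
Step 2: pour(A -> B) -> (A=2 B=12)
Step 3: empty(B) -> (A=2 B=0)
Step 4: fill(A) -> (A=10 B=0)
Step 5: fill(B) -> (A=10 B=12)
Step 6: empty(A) -> (A=0 B=12)
Step 7: fill(A) -> (A=10 B=12)
Step 8: empty(B) -> (A=10 B=0)
Step 9: empty(A) -> (A=0 B=0)
Step 10: fill(A) -> (A=10 B=0)

Answer: 10 0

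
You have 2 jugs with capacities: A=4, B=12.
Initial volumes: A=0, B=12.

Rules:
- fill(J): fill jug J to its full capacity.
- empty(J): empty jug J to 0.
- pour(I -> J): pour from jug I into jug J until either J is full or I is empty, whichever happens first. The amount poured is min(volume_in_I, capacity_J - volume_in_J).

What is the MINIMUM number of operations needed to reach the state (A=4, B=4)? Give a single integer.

BFS from (A=0, B=12). One shortest path:
  1. pour(B -> A) -> (A=4 B=8)
  2. empty(A) -> (A=0 B=8)
  3. pour(B -> A) -> (A=4 B=4)
Reached target in 3 moves.

Answer: 3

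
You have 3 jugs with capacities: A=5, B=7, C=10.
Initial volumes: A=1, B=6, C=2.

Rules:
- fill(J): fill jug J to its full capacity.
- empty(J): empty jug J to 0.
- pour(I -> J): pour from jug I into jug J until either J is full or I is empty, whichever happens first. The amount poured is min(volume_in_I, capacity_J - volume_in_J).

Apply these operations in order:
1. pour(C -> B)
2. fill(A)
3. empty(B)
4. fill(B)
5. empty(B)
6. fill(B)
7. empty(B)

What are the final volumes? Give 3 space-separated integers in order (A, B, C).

Answer: 5 0 1

Derivation:
Step 1: pour(C -> B) -> (A=1 B=7 C=1)
Step 2: fill(A) -> (A=5 B=7 C=1)
Step 3: empty(B) -> (A=5 B=0 C=1)
Step 4: fill(B) -> (A=5 B=7 C=1)
Step 5: empty(B) -> (A=5 B=0 C=1)
Step 6: fill(B) -> (A=5 B=7 C=1)
Step 7: empty(B) -> (A=5 B=0 C=1)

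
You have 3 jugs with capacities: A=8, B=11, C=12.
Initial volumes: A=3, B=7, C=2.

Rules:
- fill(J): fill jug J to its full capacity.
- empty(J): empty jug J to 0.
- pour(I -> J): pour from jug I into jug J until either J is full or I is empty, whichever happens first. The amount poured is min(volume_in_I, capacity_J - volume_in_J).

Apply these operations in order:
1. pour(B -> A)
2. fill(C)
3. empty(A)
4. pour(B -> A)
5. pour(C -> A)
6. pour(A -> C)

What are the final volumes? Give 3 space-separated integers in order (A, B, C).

Step 1: pour(B -> A) -> (A=8 B=2 C=2)
Step 2: fill(C) -> (A=8 B=2 C=12)
Step 3: empty(A) -> (A=0 B=2 C=12)
Step 4: pour(B -> A) -> (A=2 B=0 C=12)
Step 5: pour(C -> A) -> (A=8 B=0 C=6)
Step 6: pour(A -> C) -> (A=2 B=0 C=12)

Answer: 2 0 12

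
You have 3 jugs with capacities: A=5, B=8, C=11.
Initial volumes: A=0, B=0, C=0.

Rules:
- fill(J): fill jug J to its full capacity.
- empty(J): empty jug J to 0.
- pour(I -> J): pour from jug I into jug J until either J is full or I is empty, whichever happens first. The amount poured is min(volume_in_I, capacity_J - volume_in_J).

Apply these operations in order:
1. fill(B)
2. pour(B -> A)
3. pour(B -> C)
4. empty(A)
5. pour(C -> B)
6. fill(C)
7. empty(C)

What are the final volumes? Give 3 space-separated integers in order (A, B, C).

Step 1: fill(B) -> (A=0 B=8 C=0)
Step 2: pour(B -> A) -> (A=5 B=3 C=0)
Step 3: pour(B -> C) -> (A=5 B=0 C=3)
Step 4: empty(A) -> (A=0 B=0 C=3)
Step 5: pour(C -> B) -> (A=0 B=3 C=0)
Step 6: fill(C) -> (A=0 B=3 C=11)
Step 7: empty(C) -> (A=0 B=3 C=0)

Answer: 0 3 0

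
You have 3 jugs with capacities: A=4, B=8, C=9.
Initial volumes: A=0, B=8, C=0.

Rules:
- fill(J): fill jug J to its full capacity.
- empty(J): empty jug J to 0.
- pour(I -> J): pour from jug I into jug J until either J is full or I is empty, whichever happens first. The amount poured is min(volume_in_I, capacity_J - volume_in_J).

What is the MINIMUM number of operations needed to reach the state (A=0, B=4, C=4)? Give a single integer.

BFS from (A=0, B=8, C=0). One shortest path:
  1. pour(B -> A) -> (A=4 B=4 C=0)
  2. pour(A -> C) -> (A=0 B=4 C=4)
Reached target in 2 moves.

Answer: 2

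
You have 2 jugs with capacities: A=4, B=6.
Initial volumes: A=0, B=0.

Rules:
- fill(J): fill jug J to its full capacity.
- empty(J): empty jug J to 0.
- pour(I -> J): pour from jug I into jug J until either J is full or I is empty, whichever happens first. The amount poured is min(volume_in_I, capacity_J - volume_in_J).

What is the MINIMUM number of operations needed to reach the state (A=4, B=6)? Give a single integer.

Answer: 2

Derivation:
BFS from (A=0, B=0). One shortest path:
  1. fill(A) -> (A=4 B=0)
  2. fill(B) -> (A=4 B=6)
Reached target in 2 moves.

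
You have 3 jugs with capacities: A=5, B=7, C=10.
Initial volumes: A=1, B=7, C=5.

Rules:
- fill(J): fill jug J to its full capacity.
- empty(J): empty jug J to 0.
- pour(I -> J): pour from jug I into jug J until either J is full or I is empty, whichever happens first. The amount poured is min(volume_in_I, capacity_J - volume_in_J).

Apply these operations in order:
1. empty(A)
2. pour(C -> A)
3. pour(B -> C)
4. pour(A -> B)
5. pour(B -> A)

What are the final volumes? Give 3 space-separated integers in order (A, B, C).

Answer: 5 0 7

Derivation:
Step 1: empty(A) -> (A=0 B=7 C=5)
Step 2: pour(C -> A) -> (A=5 B=7 C=0)
Step 3: pour(B -> C) -> (A=5 B=0 C=7)
Step 4: pour(A -> B) -> (A=0 B=5 C=7)
Step 5: pour(B -> A) -> (A=5 B=0 C=7)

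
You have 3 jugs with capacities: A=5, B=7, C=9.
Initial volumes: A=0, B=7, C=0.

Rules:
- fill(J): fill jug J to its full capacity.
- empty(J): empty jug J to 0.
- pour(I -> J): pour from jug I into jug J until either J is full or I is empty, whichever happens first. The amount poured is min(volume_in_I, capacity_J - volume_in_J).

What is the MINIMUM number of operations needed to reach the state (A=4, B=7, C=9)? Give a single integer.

BFS from (A=0, B=7, C=0). One shortest path:
  1. fill(C) -> (A=0 B=7 C=9)
  2. pour(C -> A) -> (A=5 B=7 C=4)
  3. empty(A) -> (A=0 B=7 C=4)
  4. pour(C -> A) -> (A=4 B=7 C=0)
  5. fill(C) -> (A=4 B=7 C=9)
Reached target in 5 moves.

Answer: 5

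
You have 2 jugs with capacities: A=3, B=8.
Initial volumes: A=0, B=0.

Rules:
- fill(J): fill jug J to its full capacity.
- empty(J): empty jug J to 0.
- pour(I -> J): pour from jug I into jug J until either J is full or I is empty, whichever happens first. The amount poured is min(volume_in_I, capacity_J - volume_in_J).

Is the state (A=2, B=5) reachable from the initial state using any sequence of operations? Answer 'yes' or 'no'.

BFS explored all 22 reachable states.
Reachable set includes: (0,0), (0,1), (0,2), (0,3), (0,4), (0,5), (0,6), (0,7), (0,8), (1,0), (1,8), (2,0) ...
Target (A=2, B=5) not in reachable set → no.

Answer: no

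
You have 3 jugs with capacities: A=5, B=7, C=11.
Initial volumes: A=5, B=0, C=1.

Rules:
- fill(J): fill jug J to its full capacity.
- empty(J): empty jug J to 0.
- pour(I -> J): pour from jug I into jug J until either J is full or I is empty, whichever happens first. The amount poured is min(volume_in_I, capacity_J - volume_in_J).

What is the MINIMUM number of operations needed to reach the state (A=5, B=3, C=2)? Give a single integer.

Answer: 7

Derivation:
BFS from (A=5, B=0, C=1). One shortest path:
  1. empty(C) -> (A=5 B=0 C=0)
  2. pour(A -> B) -> (A=0 B=5 C=0)
  3. fill(A) -> (A=5 B=5 C=0)
  4. pour(A -> B) -> (A=3 B=7 C=0)
  5. pour(B -> C) -> (A=3 B=0 C=7)
  6. pour(A -> B) -> (A=0 B=3 C=7)
  7. pour(C -> A) -> (A=5 B=3 C=2)
Reached target in 7 moves.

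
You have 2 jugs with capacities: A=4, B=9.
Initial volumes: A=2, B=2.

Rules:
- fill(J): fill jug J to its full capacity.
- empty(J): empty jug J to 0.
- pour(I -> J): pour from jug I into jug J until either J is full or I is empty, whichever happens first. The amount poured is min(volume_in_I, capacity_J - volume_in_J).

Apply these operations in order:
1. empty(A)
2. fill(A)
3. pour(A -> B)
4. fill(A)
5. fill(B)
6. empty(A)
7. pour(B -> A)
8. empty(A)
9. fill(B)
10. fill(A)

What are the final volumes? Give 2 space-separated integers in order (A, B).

Answer: 4 9

Derivation:
Step 1: empty(A) -> (A=0 B=2)
Step 2: fill(A) -> (A=4 B=2)
Step 3: pour(A -> B) -> (A=0 B=6)
Step 4: fill(A) -> (A=4 B=6)
Step 5: fill(B) -> (A=4 B=9)
Step 6: empty(A) -> (A=0 B=9)
Step 7: pour(B -> A) -> (A=4 B=5)
Step 8: empty(A) -> (A=0 B=5)
Step 9: fill(B) -> (A=0 B=9)
Step 10: fill(A) -> (A=4 B=9)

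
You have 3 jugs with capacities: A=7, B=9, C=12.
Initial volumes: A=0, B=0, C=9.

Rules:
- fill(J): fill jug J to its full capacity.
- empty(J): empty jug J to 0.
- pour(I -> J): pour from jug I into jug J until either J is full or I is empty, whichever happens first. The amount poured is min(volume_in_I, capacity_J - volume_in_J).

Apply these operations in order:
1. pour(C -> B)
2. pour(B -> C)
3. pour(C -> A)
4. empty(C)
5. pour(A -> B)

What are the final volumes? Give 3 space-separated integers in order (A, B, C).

Answer: 0 7 0

Derivation:
Step 1: pour(C -> B) -> (A=0 B=9 C=0)
Step 2: pour(B -> C) -> (A=0 B=0 C=9)
Step 3: pour(C -> A) -> (A=7 B=0 C=2)
Step 4: empty(C) -> (A=7 B=0 C=0)
Step 5: pour(A -> B) -> (A=0 B=7 C=0)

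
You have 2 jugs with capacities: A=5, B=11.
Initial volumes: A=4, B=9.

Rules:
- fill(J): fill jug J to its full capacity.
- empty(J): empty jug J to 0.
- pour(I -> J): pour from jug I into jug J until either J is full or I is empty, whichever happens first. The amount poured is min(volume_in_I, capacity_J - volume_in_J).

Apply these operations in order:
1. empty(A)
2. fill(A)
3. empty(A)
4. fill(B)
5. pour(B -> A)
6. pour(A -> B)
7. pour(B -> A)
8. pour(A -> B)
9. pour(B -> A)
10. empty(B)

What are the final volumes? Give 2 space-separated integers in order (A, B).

Step 1: empty(A) -> (A=0 B=9)
Step 2: fill(A) -> (A=5 B=9)
Step 3: empty(A) -> (A=0 B=9)
Step 4: fill(B) -> (A=0 B=11)
Step 5: pour(B -> A) -> (A=5 B=6)
Step 6: pour(A -> B) -> (A=0 B=11)
Step 7: pour(B -> A) -> (A=5 B=6)
Step 8: pour(A -> B) -> (A=0 B=11)
Step 9: pour(B -> A) -> (A=5 B=6)
Step 10: empty(B) -> (A=5 B=0)

Answer: 5 0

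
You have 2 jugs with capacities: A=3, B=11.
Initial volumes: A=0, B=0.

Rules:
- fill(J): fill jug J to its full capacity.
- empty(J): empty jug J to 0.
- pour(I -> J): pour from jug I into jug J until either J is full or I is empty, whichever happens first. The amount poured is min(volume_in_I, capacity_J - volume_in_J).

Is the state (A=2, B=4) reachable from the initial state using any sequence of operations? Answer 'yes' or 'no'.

Answer: no

Derivation:
BFS explored all 28 reachable states.
Reachable set includes: (0,0), (0,1), (0,2), (0,3), (0,4), (0,5), (0,6), (0,7), (0,8), (0,9), (0,10), (0,11) ...
Target (A=2, B=4) not in reachable set → no.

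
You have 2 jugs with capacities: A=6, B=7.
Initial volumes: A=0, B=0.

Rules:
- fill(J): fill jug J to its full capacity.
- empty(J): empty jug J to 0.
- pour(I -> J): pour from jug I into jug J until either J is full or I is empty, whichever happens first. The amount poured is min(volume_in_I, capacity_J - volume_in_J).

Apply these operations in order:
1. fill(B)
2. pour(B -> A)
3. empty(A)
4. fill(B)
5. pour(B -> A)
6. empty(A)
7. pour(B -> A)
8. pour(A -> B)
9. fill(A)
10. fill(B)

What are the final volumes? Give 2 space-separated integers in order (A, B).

Step 1: fill(B) -> (A=0 B=7)
Step 2: pour(B -> A) -> (A=6 B=1)
Step 3: empty(A) -> (A=0 B=1)
Step 4: fill(B) -> (A=0 B=7)
Step 5: pour(B -> A) -> (A=6 B=1)
Step 6: empty(A) -> (A=0 B=1)
Step 7: pour(B -> A) -> (A=1 B=0)
Step 8: pour(A -> B) -> (A=0 B=1)
Step 9: fill(A) -> (A=6 B=1)
Step 10: fill(B) -> (A=6 B=7)

Answer: 6 7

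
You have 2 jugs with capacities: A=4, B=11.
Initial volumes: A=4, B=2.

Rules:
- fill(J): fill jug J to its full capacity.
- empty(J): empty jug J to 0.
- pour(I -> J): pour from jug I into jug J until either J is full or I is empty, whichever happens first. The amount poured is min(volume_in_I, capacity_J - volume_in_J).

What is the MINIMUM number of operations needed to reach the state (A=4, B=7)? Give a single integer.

Answer: 3

Derivation:
BFS from (A=4, B=2). One shortest path:
  1. empty(A) -> (A=0 B=2)
  2. fill(B) -> (A=0 B=11)
  3. pour(B -> A) -> (A=4 B=7)
Reached target in 3 moves.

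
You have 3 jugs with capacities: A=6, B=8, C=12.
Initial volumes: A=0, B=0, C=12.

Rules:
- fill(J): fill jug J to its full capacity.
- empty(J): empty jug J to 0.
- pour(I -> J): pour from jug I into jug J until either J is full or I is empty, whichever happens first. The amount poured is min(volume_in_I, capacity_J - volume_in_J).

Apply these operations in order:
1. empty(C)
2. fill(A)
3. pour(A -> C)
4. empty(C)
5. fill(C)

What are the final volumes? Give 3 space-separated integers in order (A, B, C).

Answer: 0 0 12

Derivation:
Step 1: empty(C) -> (A=0 B=0 C=0)
Step 2: fill(A) -> (A=6 B=0 C=0)
Step 3: pour(A -> C) -> (A=0 B=0 C=6)
Step 4: empty(C) -> (A=0 B=0 C=0)
Step 5: fill(C) -> (A=0 B=0 C=12)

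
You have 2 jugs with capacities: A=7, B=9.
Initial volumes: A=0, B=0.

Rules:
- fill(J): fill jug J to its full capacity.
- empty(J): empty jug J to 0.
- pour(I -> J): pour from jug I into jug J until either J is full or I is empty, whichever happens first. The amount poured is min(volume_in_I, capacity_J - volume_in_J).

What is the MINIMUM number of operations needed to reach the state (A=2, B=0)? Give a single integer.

BFS from (A=0, B=0). One shortest path:
  1. fill(B) -> (A=0 B=9)
  2. pour(B -> A) -> (A=7 B=2)
  3. empty(A) -> (A=0 B=2)
  4. pour(B -> A) -> (A=2 B=0)
Reached target in 4 moves.

Answer: 4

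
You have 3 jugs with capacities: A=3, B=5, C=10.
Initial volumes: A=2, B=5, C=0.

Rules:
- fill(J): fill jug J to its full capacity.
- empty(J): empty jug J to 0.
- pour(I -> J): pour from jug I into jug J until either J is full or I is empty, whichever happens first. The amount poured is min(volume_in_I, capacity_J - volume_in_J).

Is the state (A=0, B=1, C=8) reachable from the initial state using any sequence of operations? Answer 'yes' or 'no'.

BFS from (A=2, B=5, C=0):
  1. pour(B -> C) -> (A=2 B=0 C=5)
  2. fill(B) -> (A=2 B=5 C=5)
  3. pour(B -> A) -> (A=3 B=4 C=5)
  4. empty(A) -> (A=0 B=4 C=5)
  5. pour(B -> A) -> (A=3 B=1 C=5)
  6. pour(A -> C) -> (A=0 B=1 C=8)
Target reached → yes.

Answer: yes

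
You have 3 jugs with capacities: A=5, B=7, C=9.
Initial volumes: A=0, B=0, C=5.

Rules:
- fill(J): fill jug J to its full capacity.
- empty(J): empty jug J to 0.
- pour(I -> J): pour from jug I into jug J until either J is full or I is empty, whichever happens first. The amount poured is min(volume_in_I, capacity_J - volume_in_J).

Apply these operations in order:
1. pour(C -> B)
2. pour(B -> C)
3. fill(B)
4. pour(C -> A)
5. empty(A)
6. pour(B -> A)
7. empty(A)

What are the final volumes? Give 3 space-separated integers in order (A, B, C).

Answer: 0 2 0

Derivation:
Step 1: pour(C -> B) -> (A=0 B=5 C=0)
Step 2: pour(B -> C) -> (A=0 B=0 C=5)
Step 3: fill(B) -> (A=0 B=7 C=5)
Step 4: pour(C -> A) -> (A=5 B=7 C=0)
Step 5: empty(A) -> (A=0 B=7 C=0)
Step 6: pour(B -> A) -> (A=5 B=2 C=0)
Step 7: empty(A) -> (A=0 B=2 C=0)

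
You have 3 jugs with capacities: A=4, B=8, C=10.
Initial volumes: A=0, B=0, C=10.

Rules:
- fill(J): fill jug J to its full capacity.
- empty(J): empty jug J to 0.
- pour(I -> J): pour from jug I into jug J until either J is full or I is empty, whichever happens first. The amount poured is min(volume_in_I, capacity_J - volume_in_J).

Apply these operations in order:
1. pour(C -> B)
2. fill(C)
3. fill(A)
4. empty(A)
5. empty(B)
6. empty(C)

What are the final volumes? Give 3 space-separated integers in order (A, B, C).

Answer: 0 0 0

Derivation:
Step 1: pour(C -> B) -> (A=0 B=8 C=2)
Step 2: fill(C) -> (A=0 B=8 C=10)
Step 3: fill(A) -> (A=4 B=8 C=10)
Step 4: empty(A) -> (A=0 B=8 C=10)
Step 5: empty(B) -> (A=0 B=0 C=10)
Step 6: empty(C) -> (A=0 B=0 C=0)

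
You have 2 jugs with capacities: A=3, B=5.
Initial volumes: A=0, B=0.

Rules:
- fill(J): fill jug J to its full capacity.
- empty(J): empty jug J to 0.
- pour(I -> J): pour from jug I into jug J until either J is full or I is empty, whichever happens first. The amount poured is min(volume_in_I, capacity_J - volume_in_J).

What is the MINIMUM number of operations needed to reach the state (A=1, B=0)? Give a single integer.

Answer: 5

Derivation:
BFS from (A=0, B=0). One shortest path:
  1. fill(A) -> (A=3 B=0)
  2. pour(A -> B) -> (A=0 B=3)
  3. fill(A) -> (A=3 B=3)
  4. pour(A -> B) -> (A=1 B=5)
  5. empty(B) -> (A=1 B=0)
Reached target in 5 moves.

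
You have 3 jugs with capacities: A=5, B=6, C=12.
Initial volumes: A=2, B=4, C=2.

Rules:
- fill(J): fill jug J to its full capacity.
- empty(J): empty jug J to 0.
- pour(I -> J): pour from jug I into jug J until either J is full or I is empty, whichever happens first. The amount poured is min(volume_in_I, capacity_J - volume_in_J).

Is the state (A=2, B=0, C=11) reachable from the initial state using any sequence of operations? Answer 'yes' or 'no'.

Answer: yes

Derivation:
BFS from (A=2, B=4, C=2):
  1. pour(B -> C) -> (A=2 B=0 C=6)
  2. pour(A -> B) -> (A=0 B=2 C=6)
  3. fill(A) -> (A=5 B=2 C=6)
  4. pour(A -> C) -> (A=0 B=2 C=11)
  5. pour(B -> A) -> (A=2 B=0 C=11)
Target reached → yes.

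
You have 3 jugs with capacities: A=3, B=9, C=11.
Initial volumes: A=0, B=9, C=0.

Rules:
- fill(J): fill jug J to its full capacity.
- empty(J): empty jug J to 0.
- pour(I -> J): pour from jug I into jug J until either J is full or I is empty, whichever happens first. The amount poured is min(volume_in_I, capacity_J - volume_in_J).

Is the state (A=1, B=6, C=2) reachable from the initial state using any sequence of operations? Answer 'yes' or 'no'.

BFS explored all 320 reachable states.
Reachable set includes: (0,0,0), (0,0,1), (0,0,2), (0,0,3), (0,0,4), (0,0,5), (0,0,6), (0,0,7), (0,0,8), (0,0,9), (0,0,10), (0,0,11) ...
Target (A=1, B=6, C=2) not in reachable set → no.

Answer: no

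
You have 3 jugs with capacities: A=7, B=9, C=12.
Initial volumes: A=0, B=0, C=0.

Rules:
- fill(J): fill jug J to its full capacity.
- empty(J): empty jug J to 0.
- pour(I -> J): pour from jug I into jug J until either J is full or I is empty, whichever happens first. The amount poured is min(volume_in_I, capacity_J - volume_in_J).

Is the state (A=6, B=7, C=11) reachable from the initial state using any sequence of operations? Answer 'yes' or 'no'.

Answer: no

Derivation:
BFS explored all 512 reachable states.
Reachable set includes: (0,0,0), (0,0,1), (0,0,2), (0,0,3), (0,0,4), (0,0,5), (0,0,6), (0,0,7), (0,0,8), (0,0,9), (0,0,10), (0,0,11) ...
Target (A=6, B=7, C=11) not in reachable set → no.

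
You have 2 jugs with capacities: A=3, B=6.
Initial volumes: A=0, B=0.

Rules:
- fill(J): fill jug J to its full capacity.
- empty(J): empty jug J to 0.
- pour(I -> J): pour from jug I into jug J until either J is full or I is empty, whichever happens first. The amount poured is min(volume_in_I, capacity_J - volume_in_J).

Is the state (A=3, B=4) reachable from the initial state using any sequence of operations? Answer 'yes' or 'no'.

BFS explored all 6 reachable states.
Reachable set includes: (0,0), (0,3), (0,6), (3,0), (3,3), (3,6)
Target (A=3, B=4) not in reachable set → no.

Answer: no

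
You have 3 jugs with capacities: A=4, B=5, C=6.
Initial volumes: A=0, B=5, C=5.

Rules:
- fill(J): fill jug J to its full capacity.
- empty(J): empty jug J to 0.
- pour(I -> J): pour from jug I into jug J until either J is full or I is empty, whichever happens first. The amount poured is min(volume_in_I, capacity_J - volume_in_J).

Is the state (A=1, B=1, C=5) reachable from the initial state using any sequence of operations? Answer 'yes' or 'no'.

Answer: no

Derivation:
BFS explored all 150 reachable states.
Reachable set includes: (0,0,0), (0,0,1), (0,0,2), (0,0,3), (0,0,4), (0,0,5), (0,0,6), (0,1,0), (0,1,1), (0,1,2), (0,1,3), (0,1,4) ...
Target (A=1, B=1, C=5) not in reachable set → no.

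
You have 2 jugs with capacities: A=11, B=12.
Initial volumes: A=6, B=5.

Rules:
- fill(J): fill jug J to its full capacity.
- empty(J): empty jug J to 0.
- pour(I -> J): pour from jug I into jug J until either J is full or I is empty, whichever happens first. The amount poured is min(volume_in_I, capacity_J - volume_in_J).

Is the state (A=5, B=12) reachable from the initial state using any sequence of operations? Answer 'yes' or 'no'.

BFS from (A=6, B=5):
  1. empty(A) -> (A=0 B=5)
  2. pour(B -> A) -> (A=5 B=0)
  3. fill(B) -> (A=5 B=12)
Target reached → yes.

Answer: yes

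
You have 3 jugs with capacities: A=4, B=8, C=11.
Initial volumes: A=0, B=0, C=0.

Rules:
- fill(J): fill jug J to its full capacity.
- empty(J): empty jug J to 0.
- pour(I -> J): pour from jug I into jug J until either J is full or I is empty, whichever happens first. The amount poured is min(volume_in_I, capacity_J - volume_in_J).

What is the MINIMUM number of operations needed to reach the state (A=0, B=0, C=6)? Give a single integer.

BFS from (A=0, B=0, C=0). One shortest path:
  1. fill(C) -> (A=0 B=0 C=11)
  2. pour(C -> B) -> (A=0 B=8 C=3)
  3. empty(B) -> (A=0 B=0 C=3)
  4. pour(C -> B) -> (A=0 B=3 C=0)
  5. fill(C) -> (A=0 B=3 C=11)
  6. pour(C -> B) -> (A=0 B=8 C=6)
  7. empty(B) -> (A=0 B=0 C=6)
Reached target in 7 moves.

Answer: 7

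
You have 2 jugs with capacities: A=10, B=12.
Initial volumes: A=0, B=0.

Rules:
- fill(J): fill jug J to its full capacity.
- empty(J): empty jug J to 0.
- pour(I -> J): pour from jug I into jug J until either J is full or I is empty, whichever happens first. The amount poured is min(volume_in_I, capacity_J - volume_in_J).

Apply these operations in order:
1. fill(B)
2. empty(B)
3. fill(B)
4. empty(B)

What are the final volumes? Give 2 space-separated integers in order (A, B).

Answer: 0 0

Derivation:
Step 1: fill(B) -> (A=0 B=12)
Step 2: empty(B) -> (A=0 B=0)
Step 3: fill(B) -> (A=0 B=12)
Step 4: empty(B) -> (A=0 B=0)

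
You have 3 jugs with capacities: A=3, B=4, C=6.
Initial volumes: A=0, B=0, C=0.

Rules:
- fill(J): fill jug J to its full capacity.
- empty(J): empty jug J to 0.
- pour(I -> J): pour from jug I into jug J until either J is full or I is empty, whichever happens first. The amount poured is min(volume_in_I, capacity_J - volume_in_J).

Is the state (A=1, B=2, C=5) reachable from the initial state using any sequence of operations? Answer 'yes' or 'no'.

BFS explored all 110 reachable states.
Reachable set includes: (0,0,0), (0,0,1), (0,0,2), (0,0,3), (0,0,4), (0,0,5), (0,0,6), (0,1,0), (0,1,1), (0,1,2), (0,1,3), (0,1,4) ...
Target (A=1, B=2, C=5) not in reachable set → no.

Answer: no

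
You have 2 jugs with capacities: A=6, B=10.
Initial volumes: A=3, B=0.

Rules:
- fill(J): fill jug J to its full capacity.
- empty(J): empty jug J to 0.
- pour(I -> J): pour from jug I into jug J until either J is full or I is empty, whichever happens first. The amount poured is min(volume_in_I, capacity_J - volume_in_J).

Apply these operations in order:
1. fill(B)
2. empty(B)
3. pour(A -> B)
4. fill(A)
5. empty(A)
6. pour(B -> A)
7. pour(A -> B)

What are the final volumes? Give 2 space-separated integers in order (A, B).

Step 1: fill(B) -> (A=3 B=10)
Step 2: empty(B) -> (A=3 B=0)
Step 3: pour(A -> B) -> (A=0 B=3)
Step 4: fill(A) -> (A=6 B=3)
Step 5: empty(A) -> (A=0 B=3)
Step 6: pour(B -> A) -> (A=3 B=0)
Step 7: pour(A -> B) -> (A=0 B=3)

Answer: 0 3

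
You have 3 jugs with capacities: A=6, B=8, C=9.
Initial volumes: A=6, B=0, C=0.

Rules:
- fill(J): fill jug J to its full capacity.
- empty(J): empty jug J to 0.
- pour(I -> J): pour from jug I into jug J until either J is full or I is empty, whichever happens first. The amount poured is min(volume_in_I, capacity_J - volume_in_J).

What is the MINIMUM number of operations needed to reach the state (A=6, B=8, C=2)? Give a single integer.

Answer: 5

Derivation:
BFS from (A=6, B=0, C=0). One shortest path:
  1. empty(A) -> (A=0 B=0 C=0)
  2. fill(B) -> (A=0 B=8 C=0)
  3. pour(B -> A) -> (A=6 B=2 C=0)
  4. pour(B -> C) -> (A=6 B=0 C=2)
  5. fill(B) -> (A=6 B=8 C=2)
Reached target in 5 moves.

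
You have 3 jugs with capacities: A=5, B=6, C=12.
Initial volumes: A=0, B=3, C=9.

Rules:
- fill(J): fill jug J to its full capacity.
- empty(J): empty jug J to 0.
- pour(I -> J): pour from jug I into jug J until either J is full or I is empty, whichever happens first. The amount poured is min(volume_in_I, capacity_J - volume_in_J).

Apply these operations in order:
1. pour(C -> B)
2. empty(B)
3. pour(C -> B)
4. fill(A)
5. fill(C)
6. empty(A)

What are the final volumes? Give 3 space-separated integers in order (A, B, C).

Step 1: pour(C -> B) -> (A=0 B=6 C=6)
Step 2: empty(B) -> (A=0 B=0 C=6)
Step 3: pour(C -> B) -> (A=0 B=6 C=0)
Step 4: fill(A) -> (A=5 B=6 C=0)
Step 5: fill(C) -> (A=5 B=6 C=12)
Step 6: empty(A) -> (A=0 B=6 C=12)

Answer: 0 6 12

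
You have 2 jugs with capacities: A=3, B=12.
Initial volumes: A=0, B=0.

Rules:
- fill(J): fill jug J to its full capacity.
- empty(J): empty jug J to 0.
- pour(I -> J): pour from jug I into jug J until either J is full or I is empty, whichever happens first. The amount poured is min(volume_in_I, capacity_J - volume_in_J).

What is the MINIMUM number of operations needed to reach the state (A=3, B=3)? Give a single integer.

Answer: 3

Derivation:
BFS from (A=0, B=0). One shortest path:
  1. fill(A) -> (A=3 B=0)
  2. pour(A -> B) -> (A=0 B=3)
  3. fill(A) -> (A=3 B=3)
Reached target in 3 moves.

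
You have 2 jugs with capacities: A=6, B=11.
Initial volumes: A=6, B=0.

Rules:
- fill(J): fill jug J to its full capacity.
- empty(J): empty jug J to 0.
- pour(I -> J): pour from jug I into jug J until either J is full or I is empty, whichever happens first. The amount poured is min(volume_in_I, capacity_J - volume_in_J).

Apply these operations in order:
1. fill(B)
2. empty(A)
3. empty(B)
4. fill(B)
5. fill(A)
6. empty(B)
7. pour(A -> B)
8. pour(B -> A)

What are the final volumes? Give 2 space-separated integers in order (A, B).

Step 1: fill(B) -> (A=6 B=11)
Step 2: empty(A) -> (A=0 B=11)
Step 3: empty(B) -> (A=0 B=0)
Step 4: fill(B) -> (A=0 B=11)
Step 5: fill(A) -> (A=6 B=11)
Step 6: empty(B) -> (A=6 B=0)
Step 7: pour(A -> B) -> (A=0 B=6)
Step 8: pour(B -> A) -> (A=6 B=0)

Answer: 6 0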